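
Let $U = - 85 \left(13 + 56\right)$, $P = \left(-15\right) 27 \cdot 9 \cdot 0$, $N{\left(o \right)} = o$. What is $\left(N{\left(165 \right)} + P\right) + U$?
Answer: $-5700$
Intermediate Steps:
$P = 0$ ($P = \left(-405\right) 0 = 0$)
$U = -5865$ ($U = \left(-85\right) 69 = -5865$)
$\left(N{\left(165 \right)} + P\right) + U = \left(165 + 0\right) - 5865 = 165 - 5865 = -5700$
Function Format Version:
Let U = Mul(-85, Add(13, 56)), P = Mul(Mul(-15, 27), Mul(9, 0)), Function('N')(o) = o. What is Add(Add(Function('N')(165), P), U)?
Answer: -5700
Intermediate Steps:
P = 0 (P = Mul(-405, 0) = 0)
U = -5865 (U = Mul(-85, 69) = -5865)
Add(Add(Function('N')(165), P), U) = Add(Add(165, 0), -5865) = Add(165, -5865) = -5700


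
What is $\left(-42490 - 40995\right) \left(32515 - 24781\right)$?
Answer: $-645672990$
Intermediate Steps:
$\left(-42490 - 40995\right) \left(32515 - 24781\right) = \left(-83485\right) 7734 = -645672990$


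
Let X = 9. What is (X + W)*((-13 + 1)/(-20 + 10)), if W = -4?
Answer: 6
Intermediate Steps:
(X + W)*((-13 + 1)/(-20 + 10)) = (9 - 4)*((-13 + 1)/(-20 + 10)) = 5*(-12/(-10)) = 5*(-12*(-⅒)) = 5*(6/5) = 6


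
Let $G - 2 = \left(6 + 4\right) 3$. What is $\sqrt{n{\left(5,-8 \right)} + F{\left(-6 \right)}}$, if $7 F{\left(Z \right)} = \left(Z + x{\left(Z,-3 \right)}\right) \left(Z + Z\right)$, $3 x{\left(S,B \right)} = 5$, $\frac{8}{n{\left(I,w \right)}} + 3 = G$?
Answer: $\frac{2 \sqrt{79373}}{203} \approx 2.7757$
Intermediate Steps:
$G = 32$ ($G = 2 + \left(6 + 4\right) 3 = 2 + 10 \cdot 3 = 2 + 30 = 32$)
$n{\left(I,w \right)} = \frac{8}{29}$ ($n{\left(I,w \right)} = \frac{8}{-3 + 32} = \frac{8}{29}$)
$x{\left(S,B \right)} = \frac{5}{3}$ ($x{\left(S,B \right)} = \frac{1}{3} \cdot 5 = \frac{5}{3}$)
$F{\left(Z \right)} = \frac{2 Z \left(\frac{5}{3} + Z\right)}{7}$ ($F{\left(Z \right)} = \frac{\left(Z + \frac{5}{3}\right) \left(Z + Z\right)}{7} = \frac{\left(\frac{5}{3} + Z\right) 2 Z}{7} = \frac{2 Z \left(\frac{5}{3} + Z\right)}{7}$)
$\sqrt{n{\left(5,-8 \right)} + F{\left(-6 \right)}} = \sqrt{\frac{8}{29} + \frac{2}{21} \left(-6\right) \left(5 + 3 \left(-6\right)\right)} = \sqrt{\frac{8}{29} + \frac{2}{21} \left(-6\right) \left(5 - 18\right)} = \sqrt{\frac{8}{29} + \frac{2}{21} \left(-6\right) \left(-13\right)} = \sqrt{\frac{8}{29} + \frac{52}{7}} = \sqrt{\frac{1564}{203}} = \frac{2 \sqrt{79373}}{203}$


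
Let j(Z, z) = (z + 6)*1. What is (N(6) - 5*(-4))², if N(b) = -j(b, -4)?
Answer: 324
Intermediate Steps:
j(Z, z) = 6 + z (j(Z, z) = (6 + z)*1 = 6 + z)
N(b) = -2 (N(b) = -(6 - 4) = -1*2 = -2)
(N(6) - 5*(-4))² = (-2 - 5*(-4))² = (-2 + 20)² = 18² = 324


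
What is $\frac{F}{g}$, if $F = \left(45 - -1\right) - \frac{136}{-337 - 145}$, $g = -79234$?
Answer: $- \frac{5577}{9547697} \approx -0.00058412$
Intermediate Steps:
$F = \frac{11154}{241}$ ($F = \left(45 + 1\right) - \frac{136}{-482} = 46 - - \frac{68}{241} = 46 + \frac{68}{241} = \frac{11154}{241} \approx 46.282$)
$\frac{F}{g} = \frac{11154}{241 \left(-79234\right)} = \frac{11154}{241} \left(- \frac{1}{79234}\right) = - \frac{5577}{9547697}$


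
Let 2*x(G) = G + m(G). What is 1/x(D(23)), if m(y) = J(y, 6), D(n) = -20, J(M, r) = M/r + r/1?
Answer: -3/26 ≈ -0.11538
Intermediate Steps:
J(M, r) = r + M/r (J(M, r) = M/r + r*1 = M/r + r = r + M/r)
m(y) = 6 + y/6
x(G) = 3 + 7*G/12 (x(G) = (G + (6 + G/6))/2 = (6 + 7*G/6)/2 = 3 + 7*G/12)
1/x(D(23)) = 1/(3 + (7/12)*(-20)) = 1/(3 - 35/3) = 1/(-26/3) = -3/26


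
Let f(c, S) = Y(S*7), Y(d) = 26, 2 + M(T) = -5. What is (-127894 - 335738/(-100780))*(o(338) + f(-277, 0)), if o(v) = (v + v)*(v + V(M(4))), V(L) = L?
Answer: -721071567815781/25195 ≈ -2.8620e+10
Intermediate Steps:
M(T) = -7 (M(T) = -2 - 5 = -7)
f(c, S) = 26
o(v) = 2*v*(-7 + v) (o(v) = (v + v)*(v - 7) = (2*v)*(-7 + v) = 2*v*(-7 + v))
(-127894 - 335738/(-100780))*(o(338) + f(-277, 0)) = (-127894 - 335738/(-100780))*(2*338*(-7 + 338) + 26) = (-127894 - 335738*(-1/100780))*(2*338*331 + 26) = (-127894 + 167869/50390)*(223756 + 26) = -6444410791/50390*223782 = -721071567815781/25195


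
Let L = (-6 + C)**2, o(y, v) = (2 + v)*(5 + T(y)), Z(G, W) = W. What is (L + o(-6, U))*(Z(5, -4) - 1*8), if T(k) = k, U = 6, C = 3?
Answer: -12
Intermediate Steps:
o(y, v) = (2 + v)*(5 + y)
L = 9 (L = (-6 + 3)**2 = (-3)**2 = 9)
(L + o(-6, U))*(Z(5, -4) - 1*8) = (9 + (10 + 2*(-6) + 5*6 + 6*(-6)))*(-4 - 1*8) = (9 + (10 - 12 + 30 - 36))*(-4 - 8) = (9 - 8)*(-12) = 1*(-12) = -12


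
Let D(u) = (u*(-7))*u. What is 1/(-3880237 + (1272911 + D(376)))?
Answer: -1/3596958 ≈ -2.7801e-7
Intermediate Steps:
D(u) = -7*u² (D(u) = (-7*u)*u = -7*u²)
1/(-3880237 + (1272911 + D(376))) = 1/(-3880237 + (1272911 - 7*376²)) = 1/(-3880237 + (1272911 - 7*141376)) = 1/(-3880237 + (1272911 - 989632)) = 1/(-3880237 + 283279) = 1/(-3596958) = -1/3596958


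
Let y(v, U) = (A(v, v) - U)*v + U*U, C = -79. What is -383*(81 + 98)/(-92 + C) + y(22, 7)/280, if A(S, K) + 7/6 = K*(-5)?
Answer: 4689949/11970 ≈ 391.81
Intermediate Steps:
A(S, K) = -7/6 - 5*K (A(S, K) = -7/6 + K*(-5) = -7/6 - 5*K)
y(v, U) = U² + v*(-7/6 - U - 5*v) (y(v, U) = ((-7/6 - 5*v) - U)*v + U*U = (-7/6 - U - 5*v)*v + U² = v*(-7/6 - U - 5*v) + U² = U² + v*(-7/6 - U - 5*v))
-383*(81 + 98)/(-92 + C) + y(22, 7)/280 = -383*(81 + 98)/(-92 - 79) + (7² - 1*7*22 - ⅙*22*(7 + 30*22))/280 = -383/((-171/179)) + (49 - 154 - ⅙*22*(7 + 660))*(1/280) = -383/((-171*1/179)) + (49 - 154 - ⅙*22*667)*(1/280) = -383/(-171/179) + (49 - 154 - 7337/3)*(1/280) = -383*(-179/171) - 7652/3*1/280 = 68557/171 - 1913/210 = 4689949/11970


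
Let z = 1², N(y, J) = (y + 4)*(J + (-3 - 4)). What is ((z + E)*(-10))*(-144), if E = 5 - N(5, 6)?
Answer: 21600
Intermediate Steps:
N(y, J) = (-7 + J)*(4 + y) (N(y, J) = (4 + y)*(J - 7) = (4 + y)*(-7 + J) = (-7 + J)*(4 + y))
z = 1
E = 14 (E = 5 - (-28 - 7*5 + 4*6 + 6*5) = 5 - (-28 - 35 + 24 + 30) = 5 - 1*(-9) = 5 + 9 = 14)
((z + E)*(-10))*(-144) = ((1 + 14)*(-10))*(-144) = (15*(-10))*(-144) = -150*(-144) = 21600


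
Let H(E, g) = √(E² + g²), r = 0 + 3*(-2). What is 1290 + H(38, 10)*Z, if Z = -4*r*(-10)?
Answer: 1290 - 480*√386 ≈ -8140.5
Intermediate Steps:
r = -6 (r = 0 - 6 = -6)
Z = -240 (Z = -4*(-6)*(-10) = 24*(-10) = -240)
1290 + H(38, 10)*Z = 1290 + √(38² + 10²)*(-240) = 1290 + √(1444 + 100)*(-240) = 1290 + √1544*(-240) = 1290 + (2*√386)*(-240) = 1290 - 480*√386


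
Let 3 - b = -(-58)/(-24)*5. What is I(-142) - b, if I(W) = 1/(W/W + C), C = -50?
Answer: -8881/588 ≈ -15.104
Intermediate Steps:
I(W) = -1/49 (I(W) = 1/(W/W - 50) = 1/(1 - 50) = 1/(-49) = -1/49)
b = 181/12 (b = 3 - (-(-58)/(-24))*5 = 3 - (-(-58)*(-1)/24)*5 = 3 - (-2*29/24)*5 = 3 - (-29)*5/12 = 3 - 1*(-145/12) = 3 + 145/12 = 181/12 ≈ 15.083)
I(-142) - b = -1/49 - 1*181/12 = -1/49 - 181/12 = -8881/588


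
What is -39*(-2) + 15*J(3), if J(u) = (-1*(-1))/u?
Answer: 83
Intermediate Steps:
J(u) = 1/u
-39*(-2) + 15*J(3) = -39*(-2) + 15/3 = 78 + 15*(⅓) = 78 + 5 = 83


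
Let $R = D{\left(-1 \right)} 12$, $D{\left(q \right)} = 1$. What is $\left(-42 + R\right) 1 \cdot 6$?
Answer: $-180$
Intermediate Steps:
$R = 12$ ($R = 1 \cdot 12 = 12$)
$\left(-42 + R\right) 1 \cdot 6 = \left(-42 + 12\right) 1 \cdot 6 = \left(-30\right) 6 = -180$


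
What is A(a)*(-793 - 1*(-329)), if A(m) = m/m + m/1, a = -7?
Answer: 2784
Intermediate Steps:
A(m) = 1 + m (A(m) = 1 + m*1 = 1 + m)
A(a)*(-793 - 1*(-329)) = (1 - 7)*(-793 - 1*(-329)) = -6*(-793 + 329) = -6*(-464) = 2784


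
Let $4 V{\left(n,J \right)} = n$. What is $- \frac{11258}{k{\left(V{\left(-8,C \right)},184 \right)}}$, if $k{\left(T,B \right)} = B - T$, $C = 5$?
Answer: $- \frac{5629}{93} \approx -60.527$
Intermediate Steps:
$V{\left(n,J \right)} = \frac{n}{4}$
$- \frac{11258}{k{\left(V{\left(-8,C \right)},184 \right)}} = - \frac{11258}{184 - \frac{1}{4} \left(-8\right)} = - \frac{11258}{184 - -2} = - \frac{11258}{184 + 2} = - \frac{11258}{186} = \left(-11258\right) \frac{1}{186} = - \frac{5629}{93}$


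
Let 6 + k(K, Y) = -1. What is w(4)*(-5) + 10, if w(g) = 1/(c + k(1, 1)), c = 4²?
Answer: 85/9 ≈ 9.4444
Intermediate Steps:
k(K, Y) = -7 (k(K, Y) = -6 - 1 = -7)
c = 16
w(g) = ⅑ (w(g) = 1/(16 - 7) = 1/9 = ⅑)
w(4)*(-5) + 10 = (⅑)*(-5) + 10 = -5/9 + 10 = 85/9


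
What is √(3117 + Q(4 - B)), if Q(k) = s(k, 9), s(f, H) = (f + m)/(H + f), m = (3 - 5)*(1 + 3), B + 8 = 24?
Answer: √28113/3 ≈ 55.890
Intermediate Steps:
B = 16 (B = -8 + 24 = 16)
m = -8 (m = -2*4 = -8)
s(f, H) = (-8 + f)/(H + f) (s(f, H) = (f - 8)/(H + f) = (-8 + f)/(H + f))
Q(k) = (-8 + k)/(9 + k)
√(3117 + Q(4 - B)) = √(3117 + (-8 + (4 - 1*16))/(9 + (4 - 1*16))) = √(3117 + (-8 + (4 - 16))/(9 + (4 - 16))) = √(3117 + (-8 - 12)/(9 - 12)) = √(3117 - 20/(-3)) = √(3117 - ⅓*(-20)) = √(3117 + 20/3) = √(9371/3) = √28113/3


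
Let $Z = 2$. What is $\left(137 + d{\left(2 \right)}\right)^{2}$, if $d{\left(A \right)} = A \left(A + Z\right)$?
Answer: $21025$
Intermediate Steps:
$d{\left(A \right)} = A \left(2 + A\right)$ ($d{\left(A \right)} = A \left(A + 2\right) = A \left(2 + A\right)$)
$\left(137 + d{\left(2 \right)}\right)^{2} = \left(137 + 2 \left(2 + 2\right)\right)^{2} = \left(137 + 2 \cdot 4\right)^{2} = \left(137 + 8\right)^{2} = 145^{2} = 21025$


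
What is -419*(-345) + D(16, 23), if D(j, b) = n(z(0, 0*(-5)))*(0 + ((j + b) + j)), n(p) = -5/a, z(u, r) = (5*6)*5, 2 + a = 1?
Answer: 144830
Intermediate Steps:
a = -1 (a = -2 + 1 = -1)
z(u, r) = 150 (z(u, r) = 30*5 = 150)
n(p) = 5 (n(p) = -5/(-1) = -5*(-1) = 5)
D(j, b) = 5*b + 10*j (D(j, b) = 5*(0 + ((j + b) + j)) = 5*(0 + ((b + j) + j)) = 5*(0 + (b + 2*j)) = 5*(b + 2*j) = 5*b + 10*j)
-419*(-345) + D(16, 23) = -419*(-345) + (5*23 + 10*16) = 144555 + (115 + 160) = 144555 + 275 = 144830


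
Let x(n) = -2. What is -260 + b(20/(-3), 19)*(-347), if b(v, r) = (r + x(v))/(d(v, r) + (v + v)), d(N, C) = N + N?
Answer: -3103/80 ≈ -38.787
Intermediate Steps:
d(N, C) = 2*N
b(v, r) = (-2 + r)/(4*v) (b(v, r) = (r - 2)/(2*v + (v + v)) = (-2 + r)/(2*v + 2*v) = (-2 + r)/((4*v)) = (-2 + r)*(1/(4*v)) = (-2 + r)/(4*v))
-260 + b(20/(-3), 19)*(-347) = -260 + ((-2 + 19)/(4*((20/(-3)))))*(-347) = -260 + ((¼)*17/(20*(-⅓)))*(-347) = -260 + ((¼)*17/(-20/3))*(-347) = -260 + ((¼)*(-3/20)*17)*(-347) = -260 - 51/80*(-347) = -260 + 17697/80 = -3103/80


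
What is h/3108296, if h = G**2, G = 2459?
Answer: 6046681/3108296 ≈ 1.9453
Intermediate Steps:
h = 6046681 (h = 2459**2 = 6046681)
h/3108296 = 6046681/3108296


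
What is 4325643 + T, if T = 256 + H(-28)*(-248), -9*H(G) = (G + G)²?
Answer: 39710819/9 ≈ 4.4123e+6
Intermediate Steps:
H(G) = -4*G²/9 (H(G) = -(G + G)²/9 = -4*G²/9)
T = 780032/9 (T = 256 - 4/9*(-28)²*(-248) = 256 - 4/9*784*(-248) = 256 - 3136/9*(-248) = 256 + 777728/9 = 780032/9 ≈ 86670.)
4325643 + T = 4325643 + 780032/9 = 39710819/9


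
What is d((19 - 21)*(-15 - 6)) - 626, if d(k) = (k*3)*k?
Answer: 4666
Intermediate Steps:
d(k) = 3*k² (d(k) = (3*k)*k = 3*k²)
d((19 - 21)*(-15 - 6)) - 626 = 3*((19 - 21)*(-15 - 6))² - 626 = 3*(-2*(-21))² - 626 = 3*42² - 626 = 3*1764 - 626 = 5292 - 626 = 4666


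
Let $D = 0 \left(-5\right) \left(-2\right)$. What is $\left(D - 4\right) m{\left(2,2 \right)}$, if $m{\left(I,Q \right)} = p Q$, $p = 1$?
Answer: $-8$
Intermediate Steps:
$D = 0$ ($D = 0 \left(-2\right) = 0$)
$m{\left(I,Q \right)} = Q$ ($m{\left(I,Q \right)} = 1 Q = Q$)
$\left(D - 4\right) m{\left(2,2 \right)} = \left(0 - 4\right) 2 = \left(-4\right) 2 = -8$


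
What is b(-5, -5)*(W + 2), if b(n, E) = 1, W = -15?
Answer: -13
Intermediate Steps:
b(-5, -5)*(W + 2) = 1*(-15 + 2) = 1*(-13) = -13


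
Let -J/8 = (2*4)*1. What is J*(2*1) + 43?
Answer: -85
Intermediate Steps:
J = -64 (J = -8*2*4 = -64 ≈ -64.000)
J*(2*1) + 43 = -128 + 43 = -85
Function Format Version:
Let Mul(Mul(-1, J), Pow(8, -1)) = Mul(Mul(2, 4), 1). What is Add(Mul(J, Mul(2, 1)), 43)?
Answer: -85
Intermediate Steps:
J = -64 (J = Mul(-8, Mul(Mul(2, 4), 1)) = Mul(-8, Mul(8, 1)) = Mul(-8, 8) = -64)
Add(Mul(J, Mul(2, 1)), 43) = Add(Mul(-64, Mul(2, 1)), 43) = Add(Mul(-64, 2), 43) = Add(-128, 43) = -85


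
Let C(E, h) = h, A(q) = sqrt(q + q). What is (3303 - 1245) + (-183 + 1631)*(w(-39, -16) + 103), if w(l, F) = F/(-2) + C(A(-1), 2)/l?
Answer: 6345758/39 ≈ 1.6271e+5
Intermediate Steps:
A(q) = sqrt(2)*sqrt(q) (A(q) = sqrt(2*q) = sqrt(2)*sqrt(q))
w(l, F) = 2/l - F/2 (w(l, F) = F/(-2) + 2/l = F*(-1/2) + 2/l = -F/2 + 2/l = 2/l - F/2)
(3303 - 1245) + (-183 + 1631)*(w(-39, -16) + 103) = (3303 - 1245) + (-183 + 1631)*((2/(-39) - 1/2*(-16)) + 103) = 2058 + 1448*((2*(-1/39) + 8) + 103) = 2058 + 1448*((-2/39 + 8) + 103) = 2058 + 1448*(310/39 + 103) = 2058 + 1448*(4327/39) = 2058 + 6265496/39 = 6345758/39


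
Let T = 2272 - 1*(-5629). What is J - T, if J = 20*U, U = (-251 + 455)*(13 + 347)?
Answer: 1460899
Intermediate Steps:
U = 73440 (U = 204*360 = 73440)
T = 7901 (T = 2272 + 5629 = 7901)
J = 1468800 (J = 20*73440 = 1468800)
J - T = 1468800 - 1*7901 = 1468800 - 7901 = 1460899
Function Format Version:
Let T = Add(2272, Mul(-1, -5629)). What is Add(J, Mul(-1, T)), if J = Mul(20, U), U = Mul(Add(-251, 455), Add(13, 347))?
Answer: 1460899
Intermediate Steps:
U = 73440 (U = Mul(204, 360) = 73440)
T = 7901 (T = Add(2272, 5629) = 7901)
J = 1468800 (J = Mul(20, 73440) = 1468800)
Add(J, Mul(-1, T)) = Add(1468800, Mul(-1, 7901)) = Add(1468800, -7901) = 1460899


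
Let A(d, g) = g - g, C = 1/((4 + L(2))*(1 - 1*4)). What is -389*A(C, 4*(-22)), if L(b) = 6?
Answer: 0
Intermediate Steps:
C = -1/30 (C = 1/((4 + 6)*(1 - 1*4)) = 1/(10*(1 - 4)) = 1/(10*(-3)) = 1/(-30) = -1/30 ≈ -0.033333)
A(d, g) = 0
-389*A(C, 4*(-22)) = -389*0 = 0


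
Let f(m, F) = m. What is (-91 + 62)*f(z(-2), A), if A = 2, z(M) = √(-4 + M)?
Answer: -29*I*√6 ≈ -71.035*I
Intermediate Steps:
(-91 + 62)*f(z(-2), A) = (-91 + 62)*√(-4 - 2) = -29*I*√6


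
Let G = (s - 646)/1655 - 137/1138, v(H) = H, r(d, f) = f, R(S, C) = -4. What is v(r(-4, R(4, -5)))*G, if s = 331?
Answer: 234082/188339 ≈ 1.2429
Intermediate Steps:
G = -117041/376678 (G = (331 - 646)/1655 - 137/1138 = -315*1/1655 - 137*1/1138 = -63/331 - 137/1138 = -117041/376678 ≈ -0.31072)
v(r(-4, R(4, -5)))*G = -4*(-117041/376678) = 234082/188339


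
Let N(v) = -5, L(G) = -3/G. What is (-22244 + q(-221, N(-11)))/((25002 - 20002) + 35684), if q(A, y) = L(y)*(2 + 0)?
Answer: -55607/101710 ≈ -0.54672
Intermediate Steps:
q(A, y) = -6/y (q(A, y) = (-3/y)*(2 + 0) = -3/y*2 = -6/y)
(-22244 + q(-221, N(-11)))/((25002 - 20002) + 35684) = (-22244 - 6/(-5))/((25002 - 20002) + 35684) = (-22244 - 6*(-⅕))/(5000 + 35684) = (-22244 + 6/5)/40684 = -111214/5*1/40684 = -55607/101710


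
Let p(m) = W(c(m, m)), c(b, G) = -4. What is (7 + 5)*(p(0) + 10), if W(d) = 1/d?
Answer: 117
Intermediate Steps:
p(m) = -1/4 (p(m) = 1/(-4) = -1/4)
(7 + 5)*(p(0) + 10) = (7 + 5)*(-1/4 + 10) = 12*(39/4) = 117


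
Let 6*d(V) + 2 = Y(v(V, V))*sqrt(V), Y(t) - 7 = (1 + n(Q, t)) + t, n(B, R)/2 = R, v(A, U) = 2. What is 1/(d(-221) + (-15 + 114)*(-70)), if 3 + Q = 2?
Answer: -1223/8476010 - 7*I*sqrt(221)/144092170 ≈ -0.00014429 - 7.2219e-7*I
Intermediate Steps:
Q = -1 (Q = -3 + 2 = -1)
n(B, R) = 2*R
Y(t) = 8 + 3*t (Y(t) = 7 + ((1 + 2*t) + t) = 7 + (1 + 3*t) = 8 + 3*t)
d(V) = -1/3 + 7*sqrt(V)/3 (d(V) = -1/3 + ((8 + 3*2)*sqrt(V))/6 = -1/3 + ((8 + 6)*sqrt(V))/6 = -1/3 + (14*sqrt(V))/6 = -1/3 + 7*sqrt(V)/3)
1/(d(-221) + (-15 + 114)*(-70)) = 1/((-1/3 + 7*sqrt(-221)/3) + (-15 + 114)*(-70)) = 1/((-1/3 + 7*(I*sqrt(221))/3) + 99*(-70)) = 1/((-1/3 + 7*I*sqrt(221)/3) - 6930) = 1/(-20791/3 + 7*I*sqrt(221)/3)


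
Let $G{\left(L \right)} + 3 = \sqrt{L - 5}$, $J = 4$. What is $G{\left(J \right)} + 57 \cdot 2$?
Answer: $111 + i \approx 111.0 + 1.0 i$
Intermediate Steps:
$G{\left(L \right)} = -3 + \sqrt{-5 + L}$ ($G{\left(L \right)} = -3 + \sqrt{L - 5} = -3 + \sqrt{-5 + L}$)
$G{\left(J \right)} + 57 \cdot 2 = \left(-3 + \sqrt{-5 + 4}\right) + 57 \cdot 2 = \left(-3 + \sqrt{-1}\right) + 114 = \left(-3 + i\right) + 114 = 111 + i$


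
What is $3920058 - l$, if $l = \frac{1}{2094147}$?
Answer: $\frac{8209177700525}{2094147} \approx 3.9201 \cdot 10^{6}$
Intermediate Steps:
$l = \frac{1}{2094147} \approx 4.7752 \cdot 10^{-7}$
$3920058 - l = 3920058 - \frac{1}{2094147} = \frac{8209177700525}{2094147}$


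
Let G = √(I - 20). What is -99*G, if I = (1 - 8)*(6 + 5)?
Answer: -99*I*√97 ≈ -975.04*I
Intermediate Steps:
I = -77 (I = -7*11 = -77)
G = I*√97 (G = √(-77 - 20) = √(-97) = I*√97 ≈ 9.8489*I)
-99*G = -99*I*√97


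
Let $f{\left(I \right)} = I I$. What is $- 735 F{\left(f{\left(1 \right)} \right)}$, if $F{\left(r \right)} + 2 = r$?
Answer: $735$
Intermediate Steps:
$f{\left(I \right)} = I^{2}$
$F{\left(r \right)} = -2 + r$
$- 735 F{\left(f{\left(1 \right)} \right)} = - 735 \left(-2 + 1^{2}\right) = - 735 \left(-2 + 1\right) = \left(-735\right) \left(-1\right) = 735$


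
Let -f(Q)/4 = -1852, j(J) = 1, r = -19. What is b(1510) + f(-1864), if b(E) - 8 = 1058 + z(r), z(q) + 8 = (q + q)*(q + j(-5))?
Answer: 9150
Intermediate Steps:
z(q) = -8 + 2*q*(1 + q) (z(q) = -8 + (q + q)*(q + 1) = -8 + (2*q)*(1 + q) = -8 + 2*q*(1 + q))
f(Q) = 7408 (f(Q) = -4*(-1852) = 7408)
b(E) = 1742 (b(E) = 8 + (1058 + (-8 + 2*(-19) + 2*(-19)**2)) = 8 + (1058 + (-8 - 38 + 2*361)) = 8 + (1058 + (-8 - 38 + 722)) = 8 + (1058 + 676) = 8 + 1734 = 1742)
b(1510) + f(-1864) = 1742 + 7408 = 9150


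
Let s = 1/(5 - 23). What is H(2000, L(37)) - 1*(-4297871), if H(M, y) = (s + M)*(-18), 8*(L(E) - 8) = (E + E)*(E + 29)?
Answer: 4261872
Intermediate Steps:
s = -1/18 (s = 1/(-18) = -1/18 ≈ -0.055556)
L(E) = 8 + E*(29 + E)/4 (L(E) = 8 + ((E + E)*(E + 29))/8 = 8 + ((2*E)*(29 + E))/8 = 8 + (2*E*(29 + E))/8 = 8 + E*(29 + E)/4)
H(M, y) = 1 - 18*M (H(M, y) = (-1/18 + M)*(-18) = 1 - 18*M)
H(2000, L(37)) - 1*(-4297871) = (1 - 18*2000) - 1*(-4297871) = (1 - 36000) + 4297871 = -35999 + 4297871 = 4261872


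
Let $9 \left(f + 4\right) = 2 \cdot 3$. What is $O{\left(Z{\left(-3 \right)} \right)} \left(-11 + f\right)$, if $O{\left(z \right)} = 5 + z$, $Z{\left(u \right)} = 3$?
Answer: $- \frac{344}{3} \approx -114.67$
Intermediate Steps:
$f = - \frac{10}{3}$ ($f = -4 + \frac{2 \cdot 3}{9} = -4 + \frac{1}{9} \cdot 6 = -4 + \frac{2}{3} = - \frac{10}{3} \approx -3.3333$)
$O{\left(Z{\left(-3 \right)} \right)} \left(-11 + f\right) = \left(5 + 3\right) \left(-11 - \frac{10}{3}\right) = 8 \left(- \frac{43}{3}\right) = - \frac{344}{3}$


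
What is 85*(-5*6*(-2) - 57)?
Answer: 255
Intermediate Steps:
85*(-5*6*(-2) - 57) = 85*(-30*(-2) - 57) = 85*(60 - 57) = 85*3 = 255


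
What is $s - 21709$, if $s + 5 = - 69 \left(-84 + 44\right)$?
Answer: $-18954$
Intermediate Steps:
$s = 2755$ ($s = -5 - 69 \left(-84 + 44\right) = -5 - -2760 = -5 + 2760 = 2755$)
$s - 21709 = 2755 - 21709 = -18954$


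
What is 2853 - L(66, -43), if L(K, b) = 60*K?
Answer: -1107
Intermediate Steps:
2853 - L(66, -43) = 2853 - 60*66 = 2853 - 1*3960 = 2853 - 3960 = -1107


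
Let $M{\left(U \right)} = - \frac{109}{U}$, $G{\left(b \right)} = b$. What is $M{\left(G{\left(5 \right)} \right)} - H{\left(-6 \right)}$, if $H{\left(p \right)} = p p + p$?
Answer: $- \frac{259}{5} \approx -51.8$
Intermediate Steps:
$H{\left(p \right)} = p + p^{2}$ ($H{\left(p \right)} = p^{2} + p = p + p^{2}$)
$M{\left(G{\left(5 \right)} \right)} - H{\left(-6 \right)} = - \frac{109}{5} - - 6 \left(1 - 6\right) = \left(-109\right) \frac{1}{5} - \left(-6\right) \left(-5\right) = - \frac{109}{5} - 30 = - \frac{259}{5}$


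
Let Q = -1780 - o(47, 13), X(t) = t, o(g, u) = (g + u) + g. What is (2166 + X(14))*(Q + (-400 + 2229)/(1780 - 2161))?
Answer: -1571291680/381 ≈ -4.1241e+6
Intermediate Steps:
o(g, u) = u + 2*g
Q = -1887 (Q = -1780 - (13 + 2*47) = -1780 - (13 + 94) = -1780 - 1*107 = -1780 - 107 = -1887)
(2166 + X(14))*(Q + (-400 + 2229)/(1780 - 2161)) = (2166 + 14)*(-1887 + (-400 + 2229)/(1780 - 2161)) = 2180*(-1887 + 1829/(-381)) = 2180*(-1887 + 1829*(-1/381)) = 2180*(-1887 - 1829/381) = 2180*(-720776/381) = -1571291680/381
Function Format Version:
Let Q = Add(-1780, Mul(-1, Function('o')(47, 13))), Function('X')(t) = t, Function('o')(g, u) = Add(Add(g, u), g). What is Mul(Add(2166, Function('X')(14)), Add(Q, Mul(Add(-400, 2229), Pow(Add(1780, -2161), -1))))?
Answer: Rational(-1571291680, 381) ≈ -4.1241e+6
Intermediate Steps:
Function('o')(g, u) = Add(u, Mul(2, g))
Q = -1887 (Q = Add(-1780, Mul(-1, Add(13, Mul(2, 47)))) = Add(-1780, Mul(-1, Add(13, 94))) = Add(-1780, Mul(-1, 107)) = Add(-1780, -107) = -1887)
Mul(Add(2166, Function('X')(14)), Add(Q, Mul(Add(-400, 2229), Pow(Add(1780, -2161), -1)))) = Mul(Add(2166, 14), Add(-1887, Mul(Add(-400, 2229), Pow(Add(1780, -2161), -1)))) = Mul(2180, Add(-1887, Mul(1829, Pow(-381, -1)))) = Mul(2180, Add(-1887, Mul(1829, Rational(-1, 381)))) = Mul(2180, Add(-1887, Rational(-1829, 381))) = Mul(2180, Rational(-720776, 381)) = Rational(-1571291680, 381)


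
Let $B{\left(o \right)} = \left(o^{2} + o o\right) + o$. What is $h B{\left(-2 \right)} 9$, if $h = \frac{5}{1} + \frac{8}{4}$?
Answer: $378$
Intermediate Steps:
$h = 7$ ($h = 5 \cdot 1 + 8 \cdot \frac{1}{4} = 5 + 2 = 7$)
$B{\left(o \right)} = o + 2 o^{2}$ ($B{\left(o \right)} = \left(o^{2} + o^{2}\right) + o = 2 o^{2} + o = o + 2 o^{2}$)
$h B{\left(-2 \right)} 9 = 7 \left(- 2 \left(1 + 2 \left(-2\right)\right)\right) 9 = 7 \left(- 2 \left(1 - 4\right)\right) 9 = 7 \left(\left(-2\right) \left(-3\right)\right) 9 = 7 \cdot 6 \cdot 9 = 42 \cdot 9 = 378$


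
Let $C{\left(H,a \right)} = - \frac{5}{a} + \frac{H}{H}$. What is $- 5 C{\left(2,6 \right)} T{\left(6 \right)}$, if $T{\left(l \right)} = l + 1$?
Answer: $- \frac{35}{6} \approx -5.8333$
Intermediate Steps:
$T{\left(l \right)} = 1 + l$
$C{\left(H,a \right)} = 1 - \frac{5}{a}$ ($C{\left(H,a \right)} = - \frac{5}{a} + 1 = 1 - \frac{5}{a}$)
$- 5 C{\left(2,6 \right)} T{\left(6 \right)} = - 5 \frac{-5 + 6}{6} \left(1 + 6\right) = - 5 \cdot \frac{1}{6} \cdot 1 \cdot 7 = \left(-5\right) \frac{1}{6} \cdot 7 = \left(- \frac{5}{6}\right) 7 = - \frac{35}{6}$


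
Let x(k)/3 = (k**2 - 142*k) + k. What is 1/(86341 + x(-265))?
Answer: 1/409111 ≈ 2.4443e-6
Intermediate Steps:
x(k) = -423*k + 3*k**2 (x(k) = 3*((k**2 - 142*k) + k) = 3*(k**2 - 141*k) = -423*k + 3*k**2)
1/(86341 + x(-265)) = 1/(86341 + 3*(-265)*(-141 - 265)) = 1/(86341 + 3*(-265)*(-406)) = 1/(86341 + 322770) = 1/409111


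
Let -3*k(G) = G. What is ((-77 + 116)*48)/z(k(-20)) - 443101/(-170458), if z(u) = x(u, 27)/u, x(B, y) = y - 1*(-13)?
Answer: 53625997/170458 ≈ 314.60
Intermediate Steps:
x(B, y) = 13 + y (x(B, y) = y + 13 = 13 + y)
k(G) = -G/3
z(u) = 40/u (z(u) = (13 + 27)/u = 40/u)
((-77 + 116)*48)/z(k(-20)) - 443101/(-170458) = ((-77 + 116)*48)/((40/((-⅓*(-20))))) - 443101/(-170458) = (39*48)/((40/(20/3))) - 443101*(-1/170458) = 1872/((40*(3/20))) + 443101/170458 = 1872/6 + 443101/170458 = 1872*(⅙) + 443101/170458 = 312 + 443101/170458 = 53625997/170458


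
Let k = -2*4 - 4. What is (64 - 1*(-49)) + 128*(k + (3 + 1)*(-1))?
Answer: -1935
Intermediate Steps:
k = -12 (k = -8 - 4 = -12)
(64 - 1*(-49)) + 128*(k + (3 + 1)*(-1)) = (64 - 1*(-49)) + 128*(-12 + (3 + 1)*(-1)) = (64 + 49) + 128*(-12 + 4*(-1)) = 113 + 128*(-12 - 4) = 113 + 128*(-16) = 113 - 2048 = -1935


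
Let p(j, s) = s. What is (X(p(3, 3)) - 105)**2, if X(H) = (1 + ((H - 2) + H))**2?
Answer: 6400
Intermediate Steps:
X(H) = (-1 + 2*H)**2 (X(H) = (1 + ((-2 + H) + H))**2 = (1 + (-2 + 2*H))**2 = (-1 + 2*H)**2)
(X(p(3, 3)) - 105)**2 = ((-1 + 2*3)**2 - 105)**2 = ((-1 + 6)**2 - 105)**2 = (5**2 - 105)**2 = (25 - 105)**2 = (-80)**2 = 6400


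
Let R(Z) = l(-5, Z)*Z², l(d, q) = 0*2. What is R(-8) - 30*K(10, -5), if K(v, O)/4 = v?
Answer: -1200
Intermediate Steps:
l(d, q) = 0
K(v, O) = 4*v
R(Z) = 0 (R(Z) = 0*Z² = 0)
R(-8) - 30*K(10, -5) = 0 - 120*10 = 0 - 30*40 = 0 - 1200 = -1200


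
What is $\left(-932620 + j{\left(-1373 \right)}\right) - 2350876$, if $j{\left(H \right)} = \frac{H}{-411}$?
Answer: $- \frac{1349515483}{411} \approx -3.2835 \cdot 10^{6}$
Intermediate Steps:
$j{\left(H \right)} = - \frac{H}{411}$ ($j{\left(H \right)} = H \left(- \frac{1}{411}\right) = - \frac{H}{411}$)
$\left(-932620 + j{\left(-1373 \right)}\right) - 2350876 = \left(-932620 - - \frac{1373}{411}\right) - 2350876 = \left(-932620 + \frac{1373}{411}\right) - 2350876 = - \frac{383305447}{411} - 2350876 = - \frac{1349515483}{411}$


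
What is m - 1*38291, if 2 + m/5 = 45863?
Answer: 191014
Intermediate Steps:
m = 229305 (m = -10 + 5*45863 = -10 + 229315 = 229305)
m - 1*38291 = 229305 - 1*38291 = 229305 - 38291 = 191014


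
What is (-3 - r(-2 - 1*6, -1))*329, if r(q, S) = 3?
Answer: -1974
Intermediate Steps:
(-3 - r(-2 - 1*6, -1))*329 = (-3 - 1*3)*329 = (-3 - 3)*329 = -6*329 = -1974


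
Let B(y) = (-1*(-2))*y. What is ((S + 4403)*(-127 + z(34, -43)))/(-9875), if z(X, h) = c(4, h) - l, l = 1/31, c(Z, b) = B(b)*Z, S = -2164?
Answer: 32693878/306125 ≈ 106.80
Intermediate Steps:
B(y) = 2*y
c(Z, b) = 2*Z*b (c(Z, b) = (2*b)*Z = 2*Z*b)
l = 1/31 ≈ 0.032258
z(X, h) = -1/31 + 8*h (z(X, h) = 2*4*h - 1*1/31 = 8*h - 1/31 = -1/31 + 8*h)
((S + 4403)*(-127 + z(34, -43)))/(-9875) = ((-2164 + 4403)*(-127 + (-1/31 + 8*(-43))))/(-9875) = (2239*(-127 + (-1/31 - 344)))*(-1/9875) = (2239*(-127 - 10665/31))*(-1/9875) = (2239*(-14602/31))*(-1/9875) = -32693878/31*(-1/9875) = 32693878/306125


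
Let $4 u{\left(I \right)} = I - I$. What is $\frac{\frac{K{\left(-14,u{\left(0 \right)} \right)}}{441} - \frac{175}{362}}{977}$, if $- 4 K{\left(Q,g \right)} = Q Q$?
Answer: $- \frac{1937}{3183066} \approx -0.00060853$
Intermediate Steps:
$u{\left(I \right)} = 0$ ($u{\left(I \right)} = \frac{I - I}{4} = \frac{1}{4} \cdot 0 = 0$)
$K{\left(Q,g \right)} = - \frac{Q^{2}}{4}$ ($K{\left(Q,g \right)} = - \frac{Q Q}{4} = - \frac{Q^{2}}{4}$)
$\frac{\frac{K{\left(-14,u{\left(0 \right)} \right)}}{441} - \frac{175}{362}}{977} = \frac{\frac{\left(- \frac{1}{4}\right) \left(-14\right)^{2}}{441} - \frac{175}{362}}{977} = \left(\left(- \frac{1}{4}\right) 196 \cdot \frac{1}{441} - \frac{175}{362}\right) \frac{1}{977} = \left(\left(-49\right) \frac{1}{441} - \frac{175}{362}\right) \frac{1}{977} = \left(- \frac{1}{9} - \frac{175}{362}\right) \frac{1}{977} = \left(- \frac{1937}{3258}\right) \frac{1}{977} = - \frac{1937}{3183066}$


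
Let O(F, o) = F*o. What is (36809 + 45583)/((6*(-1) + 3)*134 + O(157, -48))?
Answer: -13732/1323 ≈ -10.379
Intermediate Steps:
(36809 + 45583)/((6*(-1) + 3)*134 + O(157, -48)) = (36809 + 45583)/((6*(-1) + 3)*134 + 157*(-48)) = 82392/((-6 + 3)*134 - 7536) = 82392/(-3*134 - 7536) = 82392/(-402 - 7536) = 82392/(-7938) = 82392*(-1/7938) = -13732/1323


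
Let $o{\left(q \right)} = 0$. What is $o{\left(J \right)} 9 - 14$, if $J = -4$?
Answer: $-14$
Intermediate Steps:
$o{\left(J \right)} 9 - 14 = 0 \cdot 9 - 14 = 0 - 14 = -14$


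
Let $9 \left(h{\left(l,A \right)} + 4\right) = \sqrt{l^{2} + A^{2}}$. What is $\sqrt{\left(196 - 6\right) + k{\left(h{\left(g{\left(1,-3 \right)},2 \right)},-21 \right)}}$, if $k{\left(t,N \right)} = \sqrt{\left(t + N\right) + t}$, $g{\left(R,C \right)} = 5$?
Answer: $\frac{\sqrt{1710 + 3 i \sqrt{261 - 2 \sqrt{29}}}}{3} \approx 13.785 + 0.19125 i$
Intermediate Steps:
$h{\left(l,A \right)} = -4 + \frac{\sqrt{A^{2} + l^{2}}}{9}$ ($h{\left(l,A \right)} = -4 + \frac{\sqrt{l^{2} + A^{2}}}{9} = -4 + \frac{\sqrt{A^{2} + l^{2}}}{9}$)
$k{\left(t,N \right)} = \sqrt{N + 2 t}$ ($k{\left(t,N \right)} = \sqrt{\left(N + t\right) + t} = \sqrt{N + 2 t}$)
$\sqrt{\left(196 - 6\right) + k{\left(h{\left(g{\left(1,-3 \right)},2 \right)},-21 \right)}} = \sqrt{\left(196 - 6\right) + \sqrt{-21 + 2 \left(-4 + \frac{\sqrt{2^{2} + 5^{2}}}{9}\right)}} = \sqrt{\left(196 - 6\right) + \sqrt{-21 + 2 \left(-4 + \frac{\sqrt{4 + 25}}{9}\right)}} = \sqrt{190 + \sqrt{-21 + 2 \left(-4 + \frac{\sqrt{29}}{9}\right)}} = \sqrt{190 + \sqrt{-21 - \left(8 - \frac{2 \sqrt{29}}{9}\right)}} = \sqrt{190 + \sqrt{-29 + \frac{2 \sqrt{29}}{9}}}$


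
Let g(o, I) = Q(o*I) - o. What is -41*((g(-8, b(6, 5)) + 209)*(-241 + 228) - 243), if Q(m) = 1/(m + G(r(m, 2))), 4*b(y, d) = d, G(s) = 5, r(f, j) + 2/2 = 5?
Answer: 627587/5 ≈ 1.2552e+5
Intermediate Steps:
r(f, j) = 4 (r(f, j) = -1 + 5 = 4)
b(y, d) = d/4
Q(m) = 1/(5 + m) (Q(m) = 1/(m + 5) = 1/(5 + m))
g(o, I) = 1/(5 + I*o) - o (g(o, I) = 1/(5 + o*I) - o = 1/(5 + I*o) - o)
-41*((g(-8, b(6, 5)) + 209)*(-241 + 228) - 243) = -41*(((1/(5 + ((¼)*5)*(-8)) - 1*(-8)) + 209)*(-241 + 228) - 243) = -41*(((1/(5 + (5/4)*(-8)) + 8) + 209)*(-13) - 243) = -41*(((1/(5 - 10) + 8) + 209)*(-13) - 243) = -41*(((1/(-5) + 8) + 209)*(-13) - 243) = -41*(((-⅕ + 8) + 209)*(-13) - 243) = -41*((39/5 + 209)*(-13) - 243) = -41*((1084/5)*(-13) - 243) = -41*(-14092/5 - 243) = -41*(-15307/5) = 627587/5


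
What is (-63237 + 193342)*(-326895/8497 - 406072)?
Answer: -448956013941295/8497 ≈ -5.2837e+10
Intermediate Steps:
(-63237 + 193342)*(-326895/8497 - 406072) = 130105*(-326895*1/8497 - 406072) = 130105*(-326895/8497 - 406072) = 130105*(-3450720679/8497) = -448956013941295/8497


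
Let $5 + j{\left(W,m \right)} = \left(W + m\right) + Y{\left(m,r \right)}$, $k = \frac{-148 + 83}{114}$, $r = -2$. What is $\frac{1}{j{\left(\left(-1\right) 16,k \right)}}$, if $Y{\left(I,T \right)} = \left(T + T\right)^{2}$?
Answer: $- \frac{114}{635} \approx -0.17953$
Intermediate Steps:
$k = - \frac{65}{114}$ ($k = \left(-65\right) \frac{1}{114} = - \frac{65}{114} \approx -0.57018$)
$Y{\left(I,T \right)} = 4 T^{2}$ ($Y{\left(I,T \right)} = \left(2 T\right)^{2} = 4 T^{2}$)
$j{\left(W,m \right)} = 11 + W + m$ ($j{\left(W,m \right)} = -5 + \left(\left(W + m\right) + 4 \left(-2\right)^{2}\right) = -5 + \left(\left(W + m\right) + 4 \cdot 4\right) = -5 + \left(\left(W + m\right) + 16\right) = -5 + \left(16 + W + m\right) = 11 + W + m$)
$\frac{1}{j{\left(\left(-1\right) 16,k \right)}} = \frac{1}{11 - 16 - \frac{65}{114}} = \frac{1}{- \frac{635}{114}} = - \frac{114}{635}$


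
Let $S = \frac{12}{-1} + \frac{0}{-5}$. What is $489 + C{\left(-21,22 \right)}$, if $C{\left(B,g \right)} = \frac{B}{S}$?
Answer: $\frac{1963}{4} \approx 490.75$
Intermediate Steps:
$S = -12$ ($S = 12 \left(-1\right) + 0 \left(- \frac{1}{5}\right) = -12 + 0 = -12$)
$C{\left(B,g \right)} = - \frac{B}{12}$ ($C{\left(B,g \right)} = \frac{B}{-12} = B \left(- \frac{1}{12}\right) = - \frac{B}{12}$)
$489 + C{\left(-21,22 \right)} = 489 - - \frac{7}{4} = 489 + \frac{7}{4} = \frac{1963}{4}$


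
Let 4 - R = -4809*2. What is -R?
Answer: -9622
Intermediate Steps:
R = 9622 (R = 4 - (-4809)*2 = 4 - 1*(-9618) = 4 + 9618 = 9622)
-R = -1*9622 = -9622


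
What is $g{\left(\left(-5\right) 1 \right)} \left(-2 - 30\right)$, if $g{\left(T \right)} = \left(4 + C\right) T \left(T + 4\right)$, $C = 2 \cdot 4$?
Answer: $-1920$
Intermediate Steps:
$C = 8$
$g{\left(T \right)} = 12 T \left(4 + T\right)$ ($g{\left(T \right)} = \left(4 + 8\right) T \left(T + 4\right) = 12 T \left(4 + T\right)$)
$g{\left(\left(-5\right) 1 \right)} \left(-2 - 30\right) = 12 \left(\left(-5\right) 1\right) \left(4 - 5\right) \left(-2 - 30\right) = 12 \left(-5\right) \left(4 - 5\right) \left(-2 - 30\right) = 12 \left(-5\right) \left(-1\right) \left(-32\right) = 60 \left(-32\right) = -1920$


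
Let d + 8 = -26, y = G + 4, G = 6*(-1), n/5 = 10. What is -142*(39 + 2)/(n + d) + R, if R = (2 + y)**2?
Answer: -2911/8 ≈ -363.88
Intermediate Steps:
n = 50 (n = 5*10 = 50)
G = -6
y = -2 (y = -6 + 4 = -2)
d = -34 (d = -8 - 26 = -34)
R = 0 (R = (2 - 2)**2 = 0**2 = 0)
-142*(39 + 2)/(n + d) + R = -142*(39 + 2)/(50 - 34) + 0 = -5822/16 + 0 = -142*41/16 + 0 = -2911/8 + 0 = -2911/8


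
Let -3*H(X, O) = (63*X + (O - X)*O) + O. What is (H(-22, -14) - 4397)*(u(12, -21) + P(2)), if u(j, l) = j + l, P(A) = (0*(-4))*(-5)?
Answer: 35037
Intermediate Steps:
P(A) = 0 (P(A) = 0*(-5) = 0)
H(X, O) = -21*X - O/3 - O*(O - X)/3 (H(X, O) = -((63*X + (O - X)*O) + O)/3 = -((63*X + O*(O - X)) + O)/3 = -(O + 63*X + O*(O - X))/3 = -21*X - O/3 - O*(O - X)/3)
(H(-22, -14) - 4397)*(u(12, -21) + P(2)) = ((-21*(-22) - 1/3*(-14) - 1/3*(-14)**2 + (1/3)*(-14)*(-22)) - 4397)*((12 - 21) + 0) = ((462 + 14/3 - 1/3*196 + 308/3) - 4397)*(-9 + 0) = ((462 + 14/3 - 196/3 + 308/3) - 4397)*(-9) = (504 - 4397)*(-9) = -3893*(-9) = 35037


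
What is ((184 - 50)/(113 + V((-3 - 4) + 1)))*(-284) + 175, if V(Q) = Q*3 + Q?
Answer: -22481/89 ≈ -252.60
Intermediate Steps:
V(Q) = 4*Q (V(Q) = 3*Q + Q = 4*Q)
((184 - 50)/(113 + V((-3 - 4) + 1)))*(-284) + 175 = ((184 - 50)/(113 + 4*((-3 - 4) + 1)))*(-284) + 175 = (134/(113 + 4*(-7 + 1)))*(-284) + 175 = (134/(113 + 4*(-6)))*(-284) + 175 = (134/(113 - 24))*(-284) + 175 = (134/89)*(-284) + 175 = -38056/89 + 175 = -22481/89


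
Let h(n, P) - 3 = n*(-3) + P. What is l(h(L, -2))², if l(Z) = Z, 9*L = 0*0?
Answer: 1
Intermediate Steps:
L = 0 (L = (0*0)/9 = (⅑)*0 = 0)
h(n, P) = 3 + P - 3*n (h(n, P) = 3 + (n*(-3) + P) = 3 + (-3*n + P) = 3 + (P - 3*n) = 3 + P - 3*n)
l(h(L, -2))² = (3 - 2 - 3*0)² = (3 - 2 + 0)² = 1² = 1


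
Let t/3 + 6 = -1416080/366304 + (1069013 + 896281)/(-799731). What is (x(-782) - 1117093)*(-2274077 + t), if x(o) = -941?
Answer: 2586189482846428490739/1017168973 ≈ 2.5425e+12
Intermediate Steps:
t = -75209294025/2034337946 (t = -18 + 3*(-1416080/366304 + (1069013 + 896281)/(-799731)) = -18 + 3*(-1416080*1/366304 + 1965294*(-1/799731)) = -18 + 3*(-88505/22894 - 218366/88859) = -18 + 3*(-12863736999/2034337946) = -18 - 38591210997/2034337946 = -75209294025/2034337946 ≈ -36.970)
(x(-782) - 1117093)*(-2274077 + t) = (-941 - 1117093)*(-2274077 - 75209294025/2034337946) = -1118034*(-4626316342519867/2034337946) = 2586189482846428490739/1017168973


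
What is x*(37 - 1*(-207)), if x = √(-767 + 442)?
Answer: 1220*I*√13 ≈ 4398.8*I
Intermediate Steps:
x = 5*I*√13 (x = √(-325) = 5*I*√13 ≈ 18.028*I)
x*(37 - 1*(-207)) = (5*I*√13)*(37 - 1*(-207)) = (5*I*√13)*(37 + 207) = (5*I*√13)*244 = 1220*I*√13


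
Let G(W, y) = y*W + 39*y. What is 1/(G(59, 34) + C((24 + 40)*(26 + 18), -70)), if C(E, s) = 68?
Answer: 1/3400 ≈ 0.00029412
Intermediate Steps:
G(W, y) = 39*y + W*y (G(W, y) = W*y + 39*y = 39*y + W*y)
1/(G(59, 34) + C((24 + 40)*(26 + 18), -70)) = 1/(34*(39 + 59) + 68) = 1/(34*98 + 68) = 1/(3332 + 68) = 1/3400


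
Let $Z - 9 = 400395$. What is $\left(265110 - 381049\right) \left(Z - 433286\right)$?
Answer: $3812306198$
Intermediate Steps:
$Z = 400404$ ($Z = 9 + 400395 = 400404$)
$\left(265110 - 381049\right) \left(Z - 433286\right) = \left(265110 - 381049\right) \left(400404 - 433286\right) = \left(-115939\right) \left(-32882\right) = 3812306198$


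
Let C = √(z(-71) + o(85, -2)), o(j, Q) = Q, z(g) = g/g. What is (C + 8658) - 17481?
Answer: -8823 + I ≈ -8823.0 + 1.0*I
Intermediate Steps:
z(g) = 1
C = I (C = √(1 - 2) = √(-1) = I ≈ 1.0*I)
(C + 8658) - 17481 = (I + 8658) - 17481 = (8658 + I) - 17481 = -8823 + I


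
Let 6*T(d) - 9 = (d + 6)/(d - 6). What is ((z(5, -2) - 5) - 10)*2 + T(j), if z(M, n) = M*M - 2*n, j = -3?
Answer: 265/9 ≈ 29.444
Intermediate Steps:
z(M, n) = M² - 2*n
T(d) = 3/2 + (6 + d)/(6*(-6 + d)) (T(d) = 3/2 + ((d + 6)/(d - 6))/6 = 3/2 + ((6 + d)/(-6 + d))/6 = 3/2 + (6 + d)/(6*(-6 + d)))
((z(5, -2) - 5) - 10)*2 + T(j) = (((5² - 2*(-2)) - 5) - 10)*2 + (-24 + 5*(-3))/(3*(-6 - 3)) = (((25 + 4) - 5) - 10)*2 + (⅓)*(-24 - 15)/(-9) = ((29 - 5) - 10)*2 + (⅓)*(-⅑)*(-39) = (24 - 10)*2 + 13/9 = 14*2 + 13/9 = 28 + 13/9 = 265/9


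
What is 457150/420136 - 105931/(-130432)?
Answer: 13016551927/6849897344 ≈ 1.9003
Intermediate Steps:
457150/420136 - 105931/(-130432) = 457150*(1/420136) - 105931*(-1/130432) = 228575/210068 + 105931/130432 = 13016551927/6849897344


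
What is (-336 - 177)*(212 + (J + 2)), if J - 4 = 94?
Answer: -160056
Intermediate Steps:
J = 98 (J = 4 + 94 = 98)
(-336 - 177)*(212 + (J + 2)) = (-336 - 177)*(212 + (98 + 2)) = -513*(212 + 100) = -513*312 = -160056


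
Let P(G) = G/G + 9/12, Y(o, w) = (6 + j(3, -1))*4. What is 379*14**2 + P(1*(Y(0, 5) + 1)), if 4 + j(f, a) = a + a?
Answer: 297143/4 ≈ 74286.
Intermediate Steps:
j(f, a) = -4 + 2*a (j(f, a) = -4 + (a + a) = -4 + 2*a)
Y(o, w) = 0 (Y(o, w) = (6 + (-4 + 2*(-1)))*4 = (6 + (-4 - 2))*4 = (6 - 6)*4 = 0*4 = 0)
P(G) = 7/4 (P(G) = 1 + 9*(1/12) = 1 + 3/4 = 7/4)
379*14**2 + P(1*(Y(0, 5) + 1)) = 379*14**2 + 7/4 = 379*196 + 7/4 = 74284 + 7/4 = 297143/4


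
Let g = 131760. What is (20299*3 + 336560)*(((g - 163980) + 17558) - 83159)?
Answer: -38879641197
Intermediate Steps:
(20299*3 + 336560)*(((g - 163980) + 17558) - 83159) = (20299*3 + 336560)*(((131760 - 163980) + 17558) - 83159) = (60897 + 336560)*((-32220 + 17558) - 83159) = 397457*(-14662 - 83159) = 397457*(-97821) = -38879641197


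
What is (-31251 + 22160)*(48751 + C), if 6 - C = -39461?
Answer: -801989838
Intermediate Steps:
C = 39467 (C = 6 - 1*(-39461) = 6 + 39461 = 39467)
(-31251 + 22160)*(48751 + C) = (-31251 + 22160)*(48751 + 39467) = -9091*88218 = -801989838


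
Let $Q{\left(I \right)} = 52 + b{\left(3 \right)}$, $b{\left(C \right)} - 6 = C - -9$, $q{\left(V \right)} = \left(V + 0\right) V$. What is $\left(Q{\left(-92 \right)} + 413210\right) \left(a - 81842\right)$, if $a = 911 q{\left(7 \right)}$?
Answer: $-15375255840$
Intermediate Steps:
$q{\left(V \right)} = V^{2}$ ($q{\left(V \right)} = V V = V^{2}$)
$b{\left(C \right)} = 15 + C$ ($b{\left(C \right)} = 6 + \left(C - -9\right) = 6 + \left(C + 9\right) = 6 + \left(9 + C\right) = 15 + C$)
$a = 44639$ ($a = 911 \cdot 7^{2} = 911 \cdot 49 = 44639$)
$Q{\left(I \right)} = 70$ ($Q{\left(I \right)} = 52 + \left(15 + 3\right) = 52 + 18 = 70$)
$\left(Q{\left(-92 \right)} + 413210\right) \left(a - 81842\right) = \left(70 + 413210\right) \left(44639 - 81842\right) = 413280 \left(-37203\right) = -15375255840$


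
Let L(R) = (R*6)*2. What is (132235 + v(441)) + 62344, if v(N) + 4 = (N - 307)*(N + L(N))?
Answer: 962797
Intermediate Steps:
L(R) = 12*R (L(R) = (6*R)*2 = 12*R)
v(N) = -4 + 13*N*(-307 + N) (v(N) = -4 + (N - 307)*(N + 12*N) = -4 + (-307 + N)*(13*N) = -4 + 13*N*(-307 + N))
(132235 + v(441)) + 62344 = (132235 + (-4 - 3991*441 + 13*441**2)) + 62344 = (132235 + (-4 - 1760031 + 13*194481)) + 62344 = (132235 + (-4 - 1760031 + 2528253)) + 62344 = (132235 + 768218) + 62344 = 900453 + 62344 = 962797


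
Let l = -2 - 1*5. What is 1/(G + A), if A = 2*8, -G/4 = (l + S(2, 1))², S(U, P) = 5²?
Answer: -1/1280 ≈ -0.00078125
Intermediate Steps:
S(U, P) = 25
l = -7 (l = -2 - 5 = -7)
G = -1296 (G = -4*(-7 + 25)² = -4*18² = -4*324 = -1296)
A = 16
1/(G + A) = 1/(-1296 + 16) = 1/(-1280) = -1/1280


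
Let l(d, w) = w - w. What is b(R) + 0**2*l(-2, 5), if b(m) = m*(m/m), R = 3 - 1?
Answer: 2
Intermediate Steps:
l(d, w) = 0
R = 2
b(m) = m (b(m) = m*1 = m)
b(R) + 0**2*l(-2, 5) = 2 + 0**2*0 = 2 + 0*0 = 2 + 0 = 2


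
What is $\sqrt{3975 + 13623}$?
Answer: $\sqrt{17598} \approx 132.66$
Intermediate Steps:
$\sqrt{3975 + 13623} = \sqrt{17598}$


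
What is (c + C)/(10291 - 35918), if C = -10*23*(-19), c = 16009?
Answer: -20379/25627 ≈ -0.79522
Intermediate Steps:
C = 4370 (C = -230*(-19) = 4370)
(c + C)/(10291 - 35918) = (16009 + 4370)/(10291 - 35918) = 20379/(-25627) = 20379*(-1/25627) = -20379/25627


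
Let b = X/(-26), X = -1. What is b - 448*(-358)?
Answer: 4169985/26 ≈ 1.6038e+5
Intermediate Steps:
b = 1/26 (b = -1/(-26) = -1/26*(-1) = 1/26 ≈ 0.038462)
b - 448*(-358) = 1/26 - 448*(-358) = 1/26 + 160384 = 4169985/26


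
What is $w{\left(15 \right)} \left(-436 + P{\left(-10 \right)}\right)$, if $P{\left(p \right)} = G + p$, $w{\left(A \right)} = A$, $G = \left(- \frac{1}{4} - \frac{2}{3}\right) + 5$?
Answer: $- \frac{26515}{4} \approx -6628.8$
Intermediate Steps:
$G = \frac{49}{12}$ ($G = \left(\left(-1\right) \frac{1}{4} - \frac{2}{3}\right) + 5 = \left(- \frac{1}{4} - \frac{2}{3}\right) + 5 = - \frac{11}{12} + 5 = \frac{49}{12} \approx 4.0833$)
$P{\left(p \right)} = \frac{49}{12} + p$
$w{\left(15 \right)} \left(-436 + P{\left(-10 \right)}\right) = 15 \left(-436 + \left(\frac{49}{12} - 10\right)\right) = 15 \left(-436 - \frac{71}{12}\right) = 15 \left(- \frac{5303}{12}\right) = - \frac{26515}{4}$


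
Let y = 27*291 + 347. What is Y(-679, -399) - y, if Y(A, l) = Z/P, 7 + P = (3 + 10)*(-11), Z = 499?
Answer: -1231099/150 ≈ -8207.3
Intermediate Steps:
P = -150 (P = -7 + (3 + 10)*(-11) = -7 + 13*(-11) = -7 - 143 = -150)
y = 8204 (y = 7857 + 347 = 8204)
Y(A, l) = -499/150 (Y(A, l) = 499/(-150) = 499*(-1/150) = -499/150)
Y(-679, -399) - y = -499/150 - 1*8204 = -499/150 - 8204 = -1231099/150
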